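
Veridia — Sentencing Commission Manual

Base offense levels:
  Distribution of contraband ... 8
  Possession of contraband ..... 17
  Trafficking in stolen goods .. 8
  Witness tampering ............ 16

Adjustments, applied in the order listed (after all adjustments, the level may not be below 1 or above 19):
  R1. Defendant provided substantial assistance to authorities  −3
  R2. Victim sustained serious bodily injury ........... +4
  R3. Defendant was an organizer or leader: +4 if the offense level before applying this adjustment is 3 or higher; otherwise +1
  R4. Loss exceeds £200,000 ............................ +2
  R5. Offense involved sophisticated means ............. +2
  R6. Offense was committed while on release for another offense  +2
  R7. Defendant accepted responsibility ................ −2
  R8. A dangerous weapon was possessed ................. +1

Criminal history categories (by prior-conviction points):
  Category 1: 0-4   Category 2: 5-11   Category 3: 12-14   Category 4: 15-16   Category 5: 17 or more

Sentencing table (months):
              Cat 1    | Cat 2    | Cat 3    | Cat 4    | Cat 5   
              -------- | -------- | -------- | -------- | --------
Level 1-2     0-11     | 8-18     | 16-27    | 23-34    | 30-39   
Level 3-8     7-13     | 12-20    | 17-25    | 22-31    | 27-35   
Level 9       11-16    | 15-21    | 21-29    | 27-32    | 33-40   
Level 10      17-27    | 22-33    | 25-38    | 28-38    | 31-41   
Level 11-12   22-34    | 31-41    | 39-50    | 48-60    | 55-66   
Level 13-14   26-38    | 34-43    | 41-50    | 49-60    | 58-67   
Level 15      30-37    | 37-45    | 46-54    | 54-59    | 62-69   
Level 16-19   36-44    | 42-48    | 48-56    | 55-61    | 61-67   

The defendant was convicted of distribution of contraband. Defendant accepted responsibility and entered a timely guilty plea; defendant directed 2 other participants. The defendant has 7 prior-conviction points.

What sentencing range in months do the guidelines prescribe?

22-33 months

Base offense level for distribution of contraband: 8.
R2 does not apply.
R3 applies (level before this adjustment is 8 ≥ 3, so +4): 8 + 4 = 12.
R4 does not apply.
R6 does not apply.
R7 applies: 12 − 2 = 10.
R8 does not apply.
Final offense level: 10.
Criminal history: 7 prior points → Category 2 (5-11).
Level 10 falls in the 10 band.
Grid: Level 10 × Category 2 = 22-33 months.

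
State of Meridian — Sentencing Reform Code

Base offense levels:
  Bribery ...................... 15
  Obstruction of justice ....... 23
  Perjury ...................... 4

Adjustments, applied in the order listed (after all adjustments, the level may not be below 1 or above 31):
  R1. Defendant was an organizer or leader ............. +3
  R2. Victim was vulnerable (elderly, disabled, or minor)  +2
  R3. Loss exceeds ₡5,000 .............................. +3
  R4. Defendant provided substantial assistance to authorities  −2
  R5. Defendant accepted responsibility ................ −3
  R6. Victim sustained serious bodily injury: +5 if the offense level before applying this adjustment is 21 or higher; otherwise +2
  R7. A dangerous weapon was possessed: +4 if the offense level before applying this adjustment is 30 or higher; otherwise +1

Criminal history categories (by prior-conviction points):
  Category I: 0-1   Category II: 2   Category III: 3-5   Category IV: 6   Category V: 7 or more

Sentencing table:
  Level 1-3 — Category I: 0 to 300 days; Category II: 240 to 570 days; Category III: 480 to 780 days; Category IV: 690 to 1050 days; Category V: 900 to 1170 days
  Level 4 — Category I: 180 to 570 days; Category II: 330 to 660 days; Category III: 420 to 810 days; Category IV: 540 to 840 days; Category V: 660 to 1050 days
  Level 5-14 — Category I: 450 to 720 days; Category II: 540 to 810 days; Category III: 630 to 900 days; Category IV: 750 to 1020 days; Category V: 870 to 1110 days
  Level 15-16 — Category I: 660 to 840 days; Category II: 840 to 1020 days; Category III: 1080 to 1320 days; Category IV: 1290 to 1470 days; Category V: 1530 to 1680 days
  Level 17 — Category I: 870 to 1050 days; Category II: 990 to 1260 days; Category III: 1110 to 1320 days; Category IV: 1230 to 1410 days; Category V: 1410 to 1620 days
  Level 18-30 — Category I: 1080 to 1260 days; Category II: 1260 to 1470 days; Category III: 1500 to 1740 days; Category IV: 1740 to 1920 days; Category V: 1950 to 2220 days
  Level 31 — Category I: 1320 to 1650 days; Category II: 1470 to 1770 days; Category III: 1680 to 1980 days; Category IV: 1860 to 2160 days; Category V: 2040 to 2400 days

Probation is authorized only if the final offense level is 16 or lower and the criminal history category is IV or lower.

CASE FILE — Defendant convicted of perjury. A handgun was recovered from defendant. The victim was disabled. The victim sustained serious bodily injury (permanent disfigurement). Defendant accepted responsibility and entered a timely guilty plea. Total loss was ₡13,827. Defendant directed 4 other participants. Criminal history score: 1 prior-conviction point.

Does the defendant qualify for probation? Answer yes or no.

Base offense level for perjury: 4.
R1 applies: 4 + 3 = 7.
R2 applies: 7 + 2 = 9.
R3 applies: 9 + 3 = 12.
R5 applies: 12 − 3 = 9.
R6 applies (level before this adjustment is 9 < 21, so +2): 9 + 2 = 11.
R7 applies (level before this adjustment is 11 < 30, so +1): 11 + 1 = 12.
Final offense level: 12.
Criminal history: 1 prior point → Category I (0-1).
Level 12 falls in the 5-14 band.
Grid: Level 5-14 × Category I = 450-720 days.
Probation check: level 12 ≤ 16 and category I ≤ IV → eligible.

Yes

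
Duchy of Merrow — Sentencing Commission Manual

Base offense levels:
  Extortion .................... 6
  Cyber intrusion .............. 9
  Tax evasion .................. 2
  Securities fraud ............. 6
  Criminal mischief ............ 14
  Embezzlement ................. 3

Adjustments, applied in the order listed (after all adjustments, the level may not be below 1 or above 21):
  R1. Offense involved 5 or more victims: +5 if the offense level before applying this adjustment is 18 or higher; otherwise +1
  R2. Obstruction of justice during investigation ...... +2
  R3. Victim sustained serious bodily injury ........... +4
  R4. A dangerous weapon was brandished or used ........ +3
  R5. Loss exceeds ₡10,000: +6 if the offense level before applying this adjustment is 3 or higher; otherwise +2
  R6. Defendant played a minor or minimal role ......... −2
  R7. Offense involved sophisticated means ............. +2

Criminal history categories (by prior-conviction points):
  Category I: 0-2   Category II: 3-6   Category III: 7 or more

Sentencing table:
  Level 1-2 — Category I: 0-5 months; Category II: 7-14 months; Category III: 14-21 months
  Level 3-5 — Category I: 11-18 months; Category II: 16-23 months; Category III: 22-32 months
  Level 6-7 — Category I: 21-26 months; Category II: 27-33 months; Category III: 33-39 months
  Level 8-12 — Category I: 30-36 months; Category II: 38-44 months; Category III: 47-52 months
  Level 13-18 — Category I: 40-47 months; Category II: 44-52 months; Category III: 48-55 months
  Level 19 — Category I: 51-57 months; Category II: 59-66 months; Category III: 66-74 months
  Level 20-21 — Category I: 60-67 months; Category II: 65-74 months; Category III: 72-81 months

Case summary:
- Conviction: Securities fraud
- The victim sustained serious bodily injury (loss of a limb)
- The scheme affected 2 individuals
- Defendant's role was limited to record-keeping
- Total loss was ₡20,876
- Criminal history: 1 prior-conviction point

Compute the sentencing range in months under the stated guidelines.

40-47 months

Base offense level for securities fraud: 6.
R1 does not apply.
R3 applies: 6 + 4 = 10.
R4 does not apply.
R5 applies (level before this adjustment is 10 ≥ 3, so +6): 10 + 6 = 16.
R6 applies: 16 − 2 = 14.
R7 does not apply.
Final offense level: 14.
Criminal history: 1 prior point → Category I (0-2).
Level 14 falls in the 13-18 band.
Grid: Level 13-18 × Category I = 40-47 months.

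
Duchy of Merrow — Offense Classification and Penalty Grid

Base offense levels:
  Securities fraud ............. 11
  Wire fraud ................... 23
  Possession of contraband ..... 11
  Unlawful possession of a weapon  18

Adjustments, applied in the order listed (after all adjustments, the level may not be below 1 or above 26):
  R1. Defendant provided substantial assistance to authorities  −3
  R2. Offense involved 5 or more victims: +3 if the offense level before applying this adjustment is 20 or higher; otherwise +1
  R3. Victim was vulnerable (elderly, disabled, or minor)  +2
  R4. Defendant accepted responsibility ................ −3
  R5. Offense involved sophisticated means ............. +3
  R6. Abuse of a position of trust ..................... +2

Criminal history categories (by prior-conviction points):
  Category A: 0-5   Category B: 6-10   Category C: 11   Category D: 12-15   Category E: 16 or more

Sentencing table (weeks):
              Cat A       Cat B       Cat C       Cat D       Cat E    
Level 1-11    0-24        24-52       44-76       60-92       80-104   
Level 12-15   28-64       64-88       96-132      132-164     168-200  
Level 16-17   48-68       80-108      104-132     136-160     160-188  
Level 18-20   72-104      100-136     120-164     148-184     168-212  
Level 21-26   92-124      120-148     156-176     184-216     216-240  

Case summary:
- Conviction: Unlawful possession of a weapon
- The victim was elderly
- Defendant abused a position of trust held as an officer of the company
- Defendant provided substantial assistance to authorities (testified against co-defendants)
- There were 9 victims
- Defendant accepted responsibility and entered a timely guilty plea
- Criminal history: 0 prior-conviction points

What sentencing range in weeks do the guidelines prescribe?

48-68 weeks

Base offense level for unlawful possession of a weapon: 18.
R1 applies: 18 − 3 = 15.
R2 applies (level before this adjustment is 15 < 20, so +1): 15 + 1 = 16.
R3 applies: 16 + 2 = 18.
R4 applies: 18 − 3 = 15.
R5 does not apply.
R6 applies: 15 + 2 = 17.
Final offense level: 17.
Criminal history: 0 prior points → Category A (0-5).
Level 17 falls in the 16-17 band.
Grid: Level 16-17 × Category A = 48-68 weeks.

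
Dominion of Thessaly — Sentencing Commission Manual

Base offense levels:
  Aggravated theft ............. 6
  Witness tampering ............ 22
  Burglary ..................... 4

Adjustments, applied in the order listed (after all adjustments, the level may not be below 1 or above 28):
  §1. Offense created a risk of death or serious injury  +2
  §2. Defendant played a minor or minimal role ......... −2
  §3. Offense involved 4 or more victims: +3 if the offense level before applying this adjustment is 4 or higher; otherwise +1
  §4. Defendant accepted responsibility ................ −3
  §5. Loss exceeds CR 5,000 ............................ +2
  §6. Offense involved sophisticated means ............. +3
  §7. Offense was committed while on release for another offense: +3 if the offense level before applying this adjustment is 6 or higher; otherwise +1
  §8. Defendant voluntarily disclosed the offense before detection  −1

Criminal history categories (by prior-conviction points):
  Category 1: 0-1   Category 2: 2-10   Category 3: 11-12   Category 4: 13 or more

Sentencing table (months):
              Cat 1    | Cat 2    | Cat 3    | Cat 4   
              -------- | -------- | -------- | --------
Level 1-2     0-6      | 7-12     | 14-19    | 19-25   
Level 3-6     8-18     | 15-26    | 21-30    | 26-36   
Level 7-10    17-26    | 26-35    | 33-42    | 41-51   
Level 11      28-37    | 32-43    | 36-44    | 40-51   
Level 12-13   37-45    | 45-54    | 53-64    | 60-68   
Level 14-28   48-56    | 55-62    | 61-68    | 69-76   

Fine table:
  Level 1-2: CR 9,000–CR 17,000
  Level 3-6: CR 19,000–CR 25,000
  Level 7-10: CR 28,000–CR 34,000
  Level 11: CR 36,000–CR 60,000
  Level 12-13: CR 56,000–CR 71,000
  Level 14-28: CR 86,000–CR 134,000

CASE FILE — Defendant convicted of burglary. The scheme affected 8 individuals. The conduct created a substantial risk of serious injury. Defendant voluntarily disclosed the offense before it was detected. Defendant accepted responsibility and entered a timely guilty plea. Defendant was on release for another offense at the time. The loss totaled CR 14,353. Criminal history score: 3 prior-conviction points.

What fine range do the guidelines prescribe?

Base offense level for burglary: 4.
§1 applies: 4 + 2 = 6.
§2 does not apply.
§3 applies (level before this adjustment is 6 ≥ 4, so +3): 6 + 3 = 9.
§4 applies: 9 − 3 = 6.
§5 applies: 6 + 2 = 8.
§6 does not apply.
§7 applies (level before this adjustment is 8 ≥ 6, so +3): 8 + 3 = 11.
§8 applies: 11 − 1 = 10.
Final offense level: 10.
Level 10 falls in the 7-10 band.
Fine table: Level 7-10 → CR 28,000–CR 34,000.

CR 28,000–CR 34,000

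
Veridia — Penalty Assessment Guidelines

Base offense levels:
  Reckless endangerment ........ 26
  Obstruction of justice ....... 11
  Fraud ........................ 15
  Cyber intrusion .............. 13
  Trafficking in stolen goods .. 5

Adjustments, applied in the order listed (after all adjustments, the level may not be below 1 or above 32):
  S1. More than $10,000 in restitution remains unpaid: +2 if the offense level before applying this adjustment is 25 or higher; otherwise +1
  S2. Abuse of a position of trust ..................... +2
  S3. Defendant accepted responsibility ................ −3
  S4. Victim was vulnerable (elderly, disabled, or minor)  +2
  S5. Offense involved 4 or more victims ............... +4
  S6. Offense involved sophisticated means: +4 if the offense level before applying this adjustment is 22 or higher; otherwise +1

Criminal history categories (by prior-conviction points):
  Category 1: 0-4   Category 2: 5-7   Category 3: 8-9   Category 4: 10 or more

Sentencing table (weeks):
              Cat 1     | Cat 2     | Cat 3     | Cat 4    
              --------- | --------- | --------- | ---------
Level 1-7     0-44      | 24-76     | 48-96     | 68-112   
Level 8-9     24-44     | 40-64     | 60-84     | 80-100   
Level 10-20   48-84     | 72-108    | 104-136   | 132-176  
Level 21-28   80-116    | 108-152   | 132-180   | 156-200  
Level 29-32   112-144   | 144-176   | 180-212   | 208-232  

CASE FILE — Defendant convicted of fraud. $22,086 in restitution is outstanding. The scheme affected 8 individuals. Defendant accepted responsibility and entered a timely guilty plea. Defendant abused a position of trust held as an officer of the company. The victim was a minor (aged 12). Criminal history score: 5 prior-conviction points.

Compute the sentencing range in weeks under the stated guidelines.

108-152 weeks

Base offense level for fraud: 15.
S1 applies (level before this adjustment is 15 < 25, so +1): 15 + 1 = 16.
S2 applies: 16 + 2 = 18.
S3 applies: 18 − 3 = 15.
S4 applies: 15 + 2 = 17.
S5 applies: 17 + 4 = 21.
Final offense level: 21.
Criminal history: 5 prior points → Category 2 (5-7).
Level 21 falls in the 21-28 band.
Grid: Level 21-28 × Category 2 = 108-152 weeks.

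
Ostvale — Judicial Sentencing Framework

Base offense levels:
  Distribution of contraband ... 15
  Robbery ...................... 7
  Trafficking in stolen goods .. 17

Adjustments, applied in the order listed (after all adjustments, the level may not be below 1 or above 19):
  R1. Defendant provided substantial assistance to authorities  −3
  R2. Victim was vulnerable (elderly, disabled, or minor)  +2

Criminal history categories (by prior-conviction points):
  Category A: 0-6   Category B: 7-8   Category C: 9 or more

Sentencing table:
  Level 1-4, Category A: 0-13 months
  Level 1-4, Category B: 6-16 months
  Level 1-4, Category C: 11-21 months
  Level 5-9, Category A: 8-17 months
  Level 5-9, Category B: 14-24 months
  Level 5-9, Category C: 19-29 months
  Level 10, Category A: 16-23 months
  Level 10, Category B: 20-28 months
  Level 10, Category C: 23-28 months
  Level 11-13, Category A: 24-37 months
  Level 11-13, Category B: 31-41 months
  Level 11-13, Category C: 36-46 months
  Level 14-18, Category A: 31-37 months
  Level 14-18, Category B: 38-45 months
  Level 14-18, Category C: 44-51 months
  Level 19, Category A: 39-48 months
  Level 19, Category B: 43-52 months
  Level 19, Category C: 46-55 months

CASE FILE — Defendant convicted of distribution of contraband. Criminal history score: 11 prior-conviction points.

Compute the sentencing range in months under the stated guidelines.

Base offense level for distribution of contraband: 15.
Final offense level: 15.
Criminal history: 11 prior points → Category C (9+).
Level 15 falls in the 14-18 band.
Grid: Level 14-18 × Category C = 44-51 months.

44-51 months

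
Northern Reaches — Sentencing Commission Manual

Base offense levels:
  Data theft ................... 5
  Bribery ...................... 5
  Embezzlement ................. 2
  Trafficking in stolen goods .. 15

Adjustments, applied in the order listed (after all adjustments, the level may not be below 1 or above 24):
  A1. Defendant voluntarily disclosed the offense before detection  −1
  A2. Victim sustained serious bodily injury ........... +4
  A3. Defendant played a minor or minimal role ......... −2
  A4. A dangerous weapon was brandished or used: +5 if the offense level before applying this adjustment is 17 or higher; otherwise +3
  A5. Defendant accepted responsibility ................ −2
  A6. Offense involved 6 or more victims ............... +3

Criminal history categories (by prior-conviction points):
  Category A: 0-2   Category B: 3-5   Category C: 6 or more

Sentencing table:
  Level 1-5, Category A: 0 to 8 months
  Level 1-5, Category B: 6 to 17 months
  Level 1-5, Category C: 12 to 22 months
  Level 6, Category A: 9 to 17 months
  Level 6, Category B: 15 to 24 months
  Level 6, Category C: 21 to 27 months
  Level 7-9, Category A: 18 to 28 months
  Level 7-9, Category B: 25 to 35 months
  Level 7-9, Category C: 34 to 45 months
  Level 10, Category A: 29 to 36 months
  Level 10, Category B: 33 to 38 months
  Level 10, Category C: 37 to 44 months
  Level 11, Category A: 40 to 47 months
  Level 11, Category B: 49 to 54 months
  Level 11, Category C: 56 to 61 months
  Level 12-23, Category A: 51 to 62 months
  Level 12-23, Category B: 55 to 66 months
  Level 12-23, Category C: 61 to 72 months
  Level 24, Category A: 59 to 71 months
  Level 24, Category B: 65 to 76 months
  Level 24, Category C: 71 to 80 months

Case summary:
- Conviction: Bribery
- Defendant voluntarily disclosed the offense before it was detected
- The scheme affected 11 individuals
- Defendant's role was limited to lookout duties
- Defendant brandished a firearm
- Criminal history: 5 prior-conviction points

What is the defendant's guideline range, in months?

25-35 months

Base offense level for bribery: 5.
A1 applies: 5 − 1 = 4.
A2 does not apply.
A3 applies: 4 − 2 = 2.
A4 applies (level before this adjustment is 2 < 17, so +3): 2 + 3 = 5.
A5 does not apply.
A6 applies: 5 + 3 = 8.
Final offense level: 8.
Criminal history: 5 prior points → Category B (3-5).
Level 8 falls in the 7-9 band.
Grid: Level 7-9 × Category B = 25-35 months.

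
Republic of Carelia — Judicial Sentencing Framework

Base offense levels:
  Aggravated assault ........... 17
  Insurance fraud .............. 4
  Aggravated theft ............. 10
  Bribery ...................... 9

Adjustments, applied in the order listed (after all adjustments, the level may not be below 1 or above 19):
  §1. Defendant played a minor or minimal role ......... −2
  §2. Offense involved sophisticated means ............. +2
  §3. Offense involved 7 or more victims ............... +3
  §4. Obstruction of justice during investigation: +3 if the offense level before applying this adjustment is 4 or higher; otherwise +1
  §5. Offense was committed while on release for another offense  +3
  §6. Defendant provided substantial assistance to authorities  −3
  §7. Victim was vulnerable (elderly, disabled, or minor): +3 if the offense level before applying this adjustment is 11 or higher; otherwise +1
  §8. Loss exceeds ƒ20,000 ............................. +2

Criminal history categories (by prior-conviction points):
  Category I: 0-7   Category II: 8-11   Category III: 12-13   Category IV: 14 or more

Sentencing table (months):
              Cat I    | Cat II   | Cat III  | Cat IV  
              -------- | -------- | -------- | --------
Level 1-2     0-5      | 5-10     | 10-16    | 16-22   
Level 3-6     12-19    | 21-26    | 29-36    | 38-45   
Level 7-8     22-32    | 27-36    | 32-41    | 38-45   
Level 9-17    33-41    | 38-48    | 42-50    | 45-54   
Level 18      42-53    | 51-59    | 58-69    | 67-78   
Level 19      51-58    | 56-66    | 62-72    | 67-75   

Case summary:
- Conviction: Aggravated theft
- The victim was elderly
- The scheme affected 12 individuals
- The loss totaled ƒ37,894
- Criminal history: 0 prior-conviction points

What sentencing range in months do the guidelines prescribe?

42-53 months

Base offense level for aggravated theft: 10.
§1 does not apply.
§2 does not apply.
§3 applies: 10 + 3 = 13.
§4 does not apply.
§7 applies (level before this adjustment is 13 ≥ 11, so +3): 13 + 3 = 16.
§8 applies: 16 + 2 = 18.
Final offense level: 18.
Criminal history: 0 prior points → Category I (0-7).
Level 18 falls in the 18 band.
Grid: Level 18 × Category I = 42-53 months.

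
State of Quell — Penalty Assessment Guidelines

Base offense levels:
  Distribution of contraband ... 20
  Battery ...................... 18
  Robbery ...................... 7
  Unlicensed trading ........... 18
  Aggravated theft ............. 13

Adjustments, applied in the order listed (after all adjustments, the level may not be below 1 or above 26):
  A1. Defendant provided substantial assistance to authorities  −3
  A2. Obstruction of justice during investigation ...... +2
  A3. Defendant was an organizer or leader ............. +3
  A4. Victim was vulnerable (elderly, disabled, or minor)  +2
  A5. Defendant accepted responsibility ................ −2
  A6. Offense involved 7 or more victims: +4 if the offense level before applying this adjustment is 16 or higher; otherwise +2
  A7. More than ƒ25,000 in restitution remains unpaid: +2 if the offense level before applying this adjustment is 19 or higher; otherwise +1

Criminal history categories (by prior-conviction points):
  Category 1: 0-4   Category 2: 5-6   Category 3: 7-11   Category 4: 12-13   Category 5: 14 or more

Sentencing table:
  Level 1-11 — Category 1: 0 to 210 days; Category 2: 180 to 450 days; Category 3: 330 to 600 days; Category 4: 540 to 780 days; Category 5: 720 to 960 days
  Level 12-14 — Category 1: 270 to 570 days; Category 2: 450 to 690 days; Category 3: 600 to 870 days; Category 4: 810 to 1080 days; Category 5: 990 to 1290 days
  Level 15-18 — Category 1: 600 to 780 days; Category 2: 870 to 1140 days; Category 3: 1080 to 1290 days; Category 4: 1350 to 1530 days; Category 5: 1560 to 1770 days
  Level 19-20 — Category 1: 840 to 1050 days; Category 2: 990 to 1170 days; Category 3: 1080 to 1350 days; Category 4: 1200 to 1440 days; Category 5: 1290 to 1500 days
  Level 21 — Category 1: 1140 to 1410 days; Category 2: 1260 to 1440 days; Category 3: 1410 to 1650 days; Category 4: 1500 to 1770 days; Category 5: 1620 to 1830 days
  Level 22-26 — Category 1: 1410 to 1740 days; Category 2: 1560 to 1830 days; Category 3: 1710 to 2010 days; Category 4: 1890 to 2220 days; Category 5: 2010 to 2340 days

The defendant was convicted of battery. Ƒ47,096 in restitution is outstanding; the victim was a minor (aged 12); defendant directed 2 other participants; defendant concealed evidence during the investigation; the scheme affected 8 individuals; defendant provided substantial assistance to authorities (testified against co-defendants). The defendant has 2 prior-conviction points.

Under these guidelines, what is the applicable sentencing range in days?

1410-1740 days

Base offense level for battery: 18.
A1 applies: 18 − 3 = 15.
A2 applies: 15 + 2 = 17.
A3 applies: 17 + 3 = 20.
A4 applies: 20 + 2 = 22.
A5 does not apply.
A6 applies (level before this adjustment is 22 ≥ 16, so +4): 22 + 4 = 26.
A7 applies (level before this adjustment is 26 ≥ 19, so +2): 26 + 2 = 28.
Level 28 exceeds the maximum of 26; capped at 26.
Final offense level: 26.
Criminal history: 2 prior points → Category 1 (0-4).
Level 26 falls in the 22-26 band.
Grid: Level 22-26 × Category 1 = 1410-1740 days.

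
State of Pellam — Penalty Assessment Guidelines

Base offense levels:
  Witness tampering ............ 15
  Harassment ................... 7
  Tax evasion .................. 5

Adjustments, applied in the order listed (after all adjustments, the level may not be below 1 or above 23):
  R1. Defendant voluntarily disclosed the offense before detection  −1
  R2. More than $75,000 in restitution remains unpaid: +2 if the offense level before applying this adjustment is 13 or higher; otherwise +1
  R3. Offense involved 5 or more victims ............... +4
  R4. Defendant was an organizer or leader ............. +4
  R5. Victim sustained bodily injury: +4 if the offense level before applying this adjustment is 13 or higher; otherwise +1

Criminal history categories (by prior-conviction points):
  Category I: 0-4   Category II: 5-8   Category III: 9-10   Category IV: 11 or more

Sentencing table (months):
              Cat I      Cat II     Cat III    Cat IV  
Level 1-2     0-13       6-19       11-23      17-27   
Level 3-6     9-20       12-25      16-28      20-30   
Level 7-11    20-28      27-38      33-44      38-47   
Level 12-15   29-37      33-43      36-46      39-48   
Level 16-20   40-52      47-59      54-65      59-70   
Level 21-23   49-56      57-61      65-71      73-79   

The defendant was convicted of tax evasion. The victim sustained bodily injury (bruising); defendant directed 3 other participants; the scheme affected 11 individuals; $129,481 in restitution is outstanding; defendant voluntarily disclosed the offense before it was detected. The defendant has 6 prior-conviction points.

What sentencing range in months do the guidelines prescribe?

Base offense level for tax evasion: 5.
R1 applies: 5 − 1 = 4.
R2 applies (level before this adjustment is 4 < 13, so +1): 4 + 1 = 5.
R3 applies: 5 + 4 = 9.
R4 applies: 9 + 4 = 13.
R5 applies (level before this adjustment is 13 ≥ 13, so +4): 13 + 4 = 17.
Final offense level: 17.
Criminal history: 6 prior points → Category II (5-8).
Level 17 falls in the 16-20 band.
Grid: Level 16-20 × Category II = 47-59 months.

47-59 months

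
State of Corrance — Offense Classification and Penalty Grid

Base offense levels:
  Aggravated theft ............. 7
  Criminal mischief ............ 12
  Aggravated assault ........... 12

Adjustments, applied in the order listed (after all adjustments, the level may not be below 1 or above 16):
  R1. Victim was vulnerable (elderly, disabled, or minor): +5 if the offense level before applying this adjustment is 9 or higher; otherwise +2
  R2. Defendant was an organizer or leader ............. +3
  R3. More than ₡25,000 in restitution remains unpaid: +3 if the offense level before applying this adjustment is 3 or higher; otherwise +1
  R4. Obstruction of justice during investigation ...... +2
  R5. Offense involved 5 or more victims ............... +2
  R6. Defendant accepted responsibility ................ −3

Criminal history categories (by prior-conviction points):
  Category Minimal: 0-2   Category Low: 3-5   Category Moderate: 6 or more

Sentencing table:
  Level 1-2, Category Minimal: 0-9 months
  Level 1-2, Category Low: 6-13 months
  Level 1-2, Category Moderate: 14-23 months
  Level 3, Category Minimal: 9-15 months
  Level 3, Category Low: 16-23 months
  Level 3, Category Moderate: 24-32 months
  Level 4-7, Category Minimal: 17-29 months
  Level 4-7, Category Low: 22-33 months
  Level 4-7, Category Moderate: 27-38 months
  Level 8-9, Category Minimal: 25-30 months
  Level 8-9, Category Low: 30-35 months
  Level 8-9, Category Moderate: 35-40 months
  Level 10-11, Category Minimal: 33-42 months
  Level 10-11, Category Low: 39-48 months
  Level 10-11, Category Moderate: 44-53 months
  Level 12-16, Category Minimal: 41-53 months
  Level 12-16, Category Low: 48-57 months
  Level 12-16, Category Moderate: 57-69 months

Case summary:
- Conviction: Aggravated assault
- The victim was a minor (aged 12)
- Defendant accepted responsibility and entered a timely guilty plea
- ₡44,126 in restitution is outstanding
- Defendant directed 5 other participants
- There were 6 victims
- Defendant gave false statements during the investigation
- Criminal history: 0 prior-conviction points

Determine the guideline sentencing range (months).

41-53 months

Base offense level for aggravated assault: 12.
R1 applies (level before this adjustment is 12 ≥ 9, so +5): 12 + 5 = 17.
R2 applies: 17 + 3 = 20.
R3 applies (level before this adjustment is 20 ≥ 3, so +3): 20 + 3 = 23.
R4 applies: 23 + 2 = 25.
R5 applies: 25 + 2 = 27.
R6 applies: 27 − 3 = 24.
Level 24 exceeds the maximum of 16; capped at 16.
Final offense level: 16.
Criminal history: 0 prior points → Category Minimal (0-2).
Level 16 falls in the 12-16 band.
Grid: Level 12-16 × Category Minimal = 41-53 months.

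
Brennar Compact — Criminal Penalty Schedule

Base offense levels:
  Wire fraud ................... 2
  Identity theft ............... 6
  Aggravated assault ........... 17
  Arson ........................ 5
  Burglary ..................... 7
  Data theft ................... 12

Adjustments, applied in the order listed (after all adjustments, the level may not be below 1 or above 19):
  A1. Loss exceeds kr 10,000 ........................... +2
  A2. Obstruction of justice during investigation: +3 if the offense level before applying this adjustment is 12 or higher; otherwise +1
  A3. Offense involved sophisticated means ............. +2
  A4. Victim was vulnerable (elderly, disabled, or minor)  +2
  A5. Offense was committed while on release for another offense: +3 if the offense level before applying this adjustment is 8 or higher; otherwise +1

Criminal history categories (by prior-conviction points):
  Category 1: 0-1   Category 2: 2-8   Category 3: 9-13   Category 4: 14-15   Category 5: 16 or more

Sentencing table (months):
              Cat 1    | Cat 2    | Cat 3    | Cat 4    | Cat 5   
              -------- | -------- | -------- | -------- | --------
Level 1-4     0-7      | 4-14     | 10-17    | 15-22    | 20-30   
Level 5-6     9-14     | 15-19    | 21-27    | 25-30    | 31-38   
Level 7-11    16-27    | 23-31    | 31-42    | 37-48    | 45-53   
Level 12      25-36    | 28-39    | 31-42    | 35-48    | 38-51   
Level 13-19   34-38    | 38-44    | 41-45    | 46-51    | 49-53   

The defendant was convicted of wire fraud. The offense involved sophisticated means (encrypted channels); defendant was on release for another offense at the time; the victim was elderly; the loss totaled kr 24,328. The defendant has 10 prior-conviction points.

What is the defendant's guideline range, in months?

Base offense level for wire fraud: 2.
A1 applies: 2 + 2 = 4.
A3 applies: 4 + 2 = 6.
A4 applies: 6 + 2 = 8.
A5 applies (level before this adjustment is 8 ≥ 8, so +3): 8 + 3 = 11.
Final offense level: 11.
Criminal history: 10 prior points → Category 3 (9-13).
Level 11 falls in the 7-11 band.
Grid: Level 7-11 × Category 3 = 31-42 months.

31-42 months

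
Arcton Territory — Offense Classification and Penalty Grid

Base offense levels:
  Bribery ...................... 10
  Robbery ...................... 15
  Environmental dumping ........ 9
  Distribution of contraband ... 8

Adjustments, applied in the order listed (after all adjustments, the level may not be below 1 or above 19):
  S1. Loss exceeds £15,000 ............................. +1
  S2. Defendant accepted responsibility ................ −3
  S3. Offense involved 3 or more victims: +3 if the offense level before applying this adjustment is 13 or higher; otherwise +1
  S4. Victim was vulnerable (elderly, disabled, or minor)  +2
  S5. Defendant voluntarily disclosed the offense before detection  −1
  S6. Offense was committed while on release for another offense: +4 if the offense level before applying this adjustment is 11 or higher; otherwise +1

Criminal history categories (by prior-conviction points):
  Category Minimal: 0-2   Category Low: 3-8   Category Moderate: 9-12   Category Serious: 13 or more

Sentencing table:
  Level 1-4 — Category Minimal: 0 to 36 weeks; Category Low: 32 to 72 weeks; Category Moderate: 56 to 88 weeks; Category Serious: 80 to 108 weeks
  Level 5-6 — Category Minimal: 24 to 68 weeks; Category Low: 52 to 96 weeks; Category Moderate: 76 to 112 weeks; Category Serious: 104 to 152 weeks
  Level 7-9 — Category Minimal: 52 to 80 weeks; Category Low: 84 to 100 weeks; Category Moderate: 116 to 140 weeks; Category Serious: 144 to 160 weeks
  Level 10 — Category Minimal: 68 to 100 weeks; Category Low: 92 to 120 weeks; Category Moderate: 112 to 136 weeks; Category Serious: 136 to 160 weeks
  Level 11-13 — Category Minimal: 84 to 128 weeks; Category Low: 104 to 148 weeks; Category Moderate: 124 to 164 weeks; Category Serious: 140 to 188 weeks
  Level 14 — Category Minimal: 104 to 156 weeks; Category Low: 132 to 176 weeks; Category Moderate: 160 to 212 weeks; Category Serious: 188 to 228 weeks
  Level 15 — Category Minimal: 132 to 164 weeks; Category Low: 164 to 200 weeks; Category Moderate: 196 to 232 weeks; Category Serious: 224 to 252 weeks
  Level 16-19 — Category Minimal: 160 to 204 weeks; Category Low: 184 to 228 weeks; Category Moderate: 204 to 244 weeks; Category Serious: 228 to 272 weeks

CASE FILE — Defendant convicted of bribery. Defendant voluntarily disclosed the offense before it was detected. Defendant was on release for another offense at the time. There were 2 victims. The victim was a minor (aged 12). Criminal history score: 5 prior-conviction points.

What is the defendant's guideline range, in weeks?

Base offense level for bribery: 10.
S2 does not apply.
S3 does not apply.
S4 applies: 10 + 2 = 12.
S5 applies: 12 − 1 = 11.
S6 applies (level before this adjustment is 11 ≥ 11, so +4): 11 + 4 = 15.
Final offense level: 15.
Criminal history: 5 prior points → Category Low (3-8).
Level 15 falls in the 15 band.
Grid: Level 15 × Category Low = 164-200 weeks.

164-200 weeks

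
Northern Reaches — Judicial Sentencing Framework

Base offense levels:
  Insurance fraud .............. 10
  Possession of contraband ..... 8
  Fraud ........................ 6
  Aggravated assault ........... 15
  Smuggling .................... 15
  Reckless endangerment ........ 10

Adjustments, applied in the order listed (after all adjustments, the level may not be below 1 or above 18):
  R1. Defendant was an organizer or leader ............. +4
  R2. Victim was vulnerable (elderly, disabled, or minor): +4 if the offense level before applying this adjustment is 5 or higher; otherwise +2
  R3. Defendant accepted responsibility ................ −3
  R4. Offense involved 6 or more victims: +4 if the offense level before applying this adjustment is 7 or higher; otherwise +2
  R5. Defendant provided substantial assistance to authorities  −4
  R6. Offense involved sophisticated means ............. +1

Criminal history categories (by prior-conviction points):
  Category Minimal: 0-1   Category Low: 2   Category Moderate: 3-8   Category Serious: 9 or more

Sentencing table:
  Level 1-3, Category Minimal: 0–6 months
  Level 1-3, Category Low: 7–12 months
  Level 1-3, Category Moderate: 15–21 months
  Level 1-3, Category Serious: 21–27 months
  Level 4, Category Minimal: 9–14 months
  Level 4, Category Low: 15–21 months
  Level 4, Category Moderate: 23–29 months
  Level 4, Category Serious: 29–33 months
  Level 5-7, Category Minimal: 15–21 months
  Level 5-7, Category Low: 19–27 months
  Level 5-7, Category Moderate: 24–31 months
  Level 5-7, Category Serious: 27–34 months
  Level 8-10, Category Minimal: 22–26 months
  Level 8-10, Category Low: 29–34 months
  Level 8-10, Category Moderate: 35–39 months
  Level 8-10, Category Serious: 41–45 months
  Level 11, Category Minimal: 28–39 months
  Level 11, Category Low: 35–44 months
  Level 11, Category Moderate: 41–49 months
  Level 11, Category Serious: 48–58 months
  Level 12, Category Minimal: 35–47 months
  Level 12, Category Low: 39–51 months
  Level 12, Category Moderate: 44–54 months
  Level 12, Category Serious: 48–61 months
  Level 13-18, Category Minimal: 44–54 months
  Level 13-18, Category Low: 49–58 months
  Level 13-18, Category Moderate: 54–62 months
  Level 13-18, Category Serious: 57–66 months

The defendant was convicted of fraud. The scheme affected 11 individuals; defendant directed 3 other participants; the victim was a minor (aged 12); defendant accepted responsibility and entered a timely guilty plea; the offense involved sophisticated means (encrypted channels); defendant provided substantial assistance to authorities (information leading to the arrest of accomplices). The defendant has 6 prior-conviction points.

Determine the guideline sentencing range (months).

44-54 months

Base offense level for fraud: 6.
R1 applies: 6 + 4 = 10.
R2 applies (level before this adjustment is 10 ≥ 5, so +4): 10 + 4 = 14.
R3 applies: 14 − 3 = 11.
R4 applies (level before this adjustment is 11 ≥ 7, so +4): 11 + 4 = 15.
R5 applies: 15 − 4 = 11.
R6 applies: 11 + 1 = 12.
Final offense level: 12.
Criminal history: 6 prior points → Category Moderate (3-8).
Level 12 falls in the 12 band.
Grid: Level 12 × Category Moderate = 44-54 months.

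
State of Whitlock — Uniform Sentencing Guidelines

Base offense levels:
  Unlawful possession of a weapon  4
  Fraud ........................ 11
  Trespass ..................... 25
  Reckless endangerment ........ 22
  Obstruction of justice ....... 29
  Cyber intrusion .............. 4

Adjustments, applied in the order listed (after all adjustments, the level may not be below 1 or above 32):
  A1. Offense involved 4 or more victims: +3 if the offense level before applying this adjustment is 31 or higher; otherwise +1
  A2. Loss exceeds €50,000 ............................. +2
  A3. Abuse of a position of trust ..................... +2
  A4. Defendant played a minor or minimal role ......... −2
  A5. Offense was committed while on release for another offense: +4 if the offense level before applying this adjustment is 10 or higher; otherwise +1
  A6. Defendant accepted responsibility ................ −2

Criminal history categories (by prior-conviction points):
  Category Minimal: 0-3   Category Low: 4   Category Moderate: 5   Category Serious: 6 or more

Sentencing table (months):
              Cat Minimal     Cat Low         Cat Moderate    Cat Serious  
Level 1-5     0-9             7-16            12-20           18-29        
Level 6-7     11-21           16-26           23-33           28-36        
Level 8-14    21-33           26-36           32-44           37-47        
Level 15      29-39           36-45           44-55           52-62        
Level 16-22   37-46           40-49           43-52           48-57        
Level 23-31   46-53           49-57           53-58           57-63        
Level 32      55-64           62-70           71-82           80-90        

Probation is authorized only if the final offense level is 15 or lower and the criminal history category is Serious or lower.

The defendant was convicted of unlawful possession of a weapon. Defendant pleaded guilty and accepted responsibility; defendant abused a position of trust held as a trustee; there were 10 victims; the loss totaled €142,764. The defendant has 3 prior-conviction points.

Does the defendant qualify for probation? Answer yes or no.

Yes

Base offense level for unlawful possession of a weapon: 4.
A1 applies (level before this adjustment is 4 < 31, so +1): 4 + 1 = 5.
A2 applies: 5 + 2 = 7.
A3 applies: 7 + 2 = 9.
A4 does not apply.
A5 does not apply.
A6 applies: 9 − 2 = 7.
Final offense level: 7.
Criminal history: 3 prior points → Category Minimal (0-3).
Level 7 falls in the 6-7 band.
Grid: Level 6-7 × Category Minimal = 11-21 months.
Probation check: level 7 ≤ 15 and category Minimal ≤ Serious → eligible.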